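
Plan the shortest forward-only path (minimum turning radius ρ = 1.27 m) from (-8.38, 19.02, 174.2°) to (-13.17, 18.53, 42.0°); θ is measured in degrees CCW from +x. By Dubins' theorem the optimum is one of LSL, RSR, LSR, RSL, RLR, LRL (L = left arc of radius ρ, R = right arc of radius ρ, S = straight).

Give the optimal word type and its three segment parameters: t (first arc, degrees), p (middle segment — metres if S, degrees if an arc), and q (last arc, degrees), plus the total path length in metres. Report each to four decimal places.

LSR: t = 50.0923°, p = 2.8474 m, q = 182.2923°, L = 7.9984 m

Let ψ = atan2(Δy, Δx) = atan2(-0.49, -4.79) = -174.1592° be the start→goal bearing.
Normalize: d = |goal − start| / ρ = 4.814997/1.27 = 3.791337, α = (θ_start − ψ) mod 360° = 348.3592° = 6.080014 rad, β = (θ_goal − ψ) mod 360° = 216.1592° = 3.772689 rad.
Common terms: sin α = -0.201776, cos α = 0.979432, sin β = -0.590030, cos β = -0.807381, cos(α−β) = -0.671721, d² = 14.374233. Work in radians in the unit-radius frame; every candidate has L = ρ·(t + p + q).
LSL: p² = 2 + d² − 2cos(α−β) + 2d(sin α − sin β) = 20.661679; p = √p² = 4.545512; φ = atan2(cos β − cos α, d + sin α − sin β) = -0.403994 rad; t = (φ − α) mod 2π = 6.082362 rad, q = (β − φ) mod 2π = 4.176683 rad → L = 1.27·(6.082362 + 4.545512 + 4.176683) = 1.27·14.804557 = 18.801788 m
RSR: p² = 2 + d² − 2cos(α−β) + 2d(sin β − sin α) = 14.773669; p = √p² = 3.843653; φ = atan2(cos α − cos β, d − sin α + sin β) = 0.483492 rad; t = (α − φ) mod 2π = 5.596523 rad, q = (φ − β) mod 2π = 2.993988 rad → L = 1.27·(5.596523 + 3.843653 + 2.993988) = 1.27·12.434164 = 15.791388 m
LSR: p² = d² − 2 + 2cos(α−β) + 2d(sin α + sin β) = 5.026782; p = √p² = 2.242049; φ = atan2(−cos α − cos β, d + sin α + sin β) − atan2(−2, p) = 0.671104 rad; t = (φ − α) mod 2π = 0.874275 rad, q = (φ − β) mod 2π = 3.181600 rad → L = 1.27·(0.874275 + 2.242049 + 3.181600) = 1.27·6.297924 = 7.998364 m
RSL: p² = d² − 2 + 2cos(α−β) − 2d(sin α + sin β) = 17.034801; p = √p² = 4.127324; φ = atan2(cos α + cos β, d − sin α − sin β) − atan2(2, p) = -0.413710 rad; t = (α − φ) mod 2π = 0.210539 rad, q = (β − φ) mod 2π = 4.186399 rad → L = 1.27·(0.210539 + 4.127324 + 4.186399) = 1.27·8.524261 = 10.825812 m
RLR: c = (6 − d² + 2cos(α−β) + 2d(sin α − sin β))/8 = -0.846709; p = 2π − arccos c = 3.702621 rad; φ = atan2(cos α − cos β, d − sin α + sin β) = 0.483492 rad; t = (α − φ + p/2) mod 2π = 1.164648 rad, q = (α − β − t + p) mod 2π = 4.845298 rad → L = 1.27·(1.164648 + 3.702621 + 4.845298) = 1.27·9.712567 = 12.334960 m
LRL: c = (6 − d² + 2cos(α−β) − 2d(sin α − sin β))/8 = -1.582710, |c| > 1 → infeasible
Shortest: LSR with L = 7.998364 m ≈ 7.9984 m
Convert LSR to answer units (arcs ×180/π): t = 0.874275·180/π = 50.0923°, p = ρ·p = 1.27·2.242049 = 2.8474 m, q = 3.181600·180/π = 182.2923°, L = 7.9984 m.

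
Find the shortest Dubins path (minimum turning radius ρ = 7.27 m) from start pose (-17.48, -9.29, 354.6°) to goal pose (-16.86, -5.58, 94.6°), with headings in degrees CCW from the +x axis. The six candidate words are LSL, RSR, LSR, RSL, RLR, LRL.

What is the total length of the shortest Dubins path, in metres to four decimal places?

Let ψ = atan2(Δy, Δx) = atan2(3.71, 0.62) = 80.5126° be the start→goal bearing.
Normalize: d = |goal − start| / ρ = 3.761449/7.27 = 0.517393, α = (θ_start − ψ) mod 360° = 274.0874° = 4.783727 rad, β = (θ_goal − ψ) mod 360° = 14.0874° = 0.245871 rad.
Common terms: sin α = -0.997457, cos α = 0.071277, sin β = 0.243401, cos β = 0.969926, cos(α−β) = -0.173648, d² = 0.267696. Work in radians in the unit-radius frame; every candidate has L = ρ·(t + p + q).
LSL: p² = 2 + d² − 2cos(α−β) + 2d(sin α − sin β) = 1.330969; p = √p² = 1.153676; φ = atan2(cos β − cos α, d + sin α − sin β) = 2.248614 rad; t = (φ − α) mod 2π = 3.748072 rad, q = (β − φ) mod 2π = 4.280442 rad → L = 7.27·(3.748072 + 1.153676 + 4.280442) = 7.27·9.182191 = 66.754529 m
RSR: p² = 2 + d² − 2cos(α−β) + 2d(sin β − sin α) = 3.899015; p = √p² = 1.974592; φ = atan2(cos α − cos β, d − sin α + sin β) = -0.472491 rad; t = (α − φ) mod 2π = 5.256218 rad, q = (φ − β) mod 2π = 5.564823 rad → L = 7.27·(5.256218 + 1.974592 + 5.564823) = 7.27·12.795634 = 93.024257 m
LSR: p² = d² − 2 + 2cos(α−β) + 2d(sin α + sin β) = -2.859887 < 0 → infeasible
RSL: p² = d² − 2 + 2cos(α−β) − 2d(sin α + sin β) = -1.299314 < 0 → infeasible
RLR: c = (6 − d² + 2cos(α−β) + 2d(sin α − sin β))/8 = 0.512623; p = 2π − arccos c = 5.250626 rad; φ = atan2(cos α − cos β, d − sin α + sin β) = -0.472491 rad; t = (α − φ + p/2) mod 2π = 1.598346 rad, q = (α − β − t + p) mod 2π = 1.906951 rad → L = 7.27·(1.598346 + 5.250626 + 1.906951) = 7.27·8.755923 = 63.655559 m
LRL: c = (6 − d² + 2cos(α−β) − 2d(sin α − sin β))/8 = 0.833629; p = 2π − arccos c = 5.698035 rad; φ = atan2(cos β − cos α, d + sin α − sin β) = 2.248614 rad; t = (φ − α + p/2) mod 2π = 0.313904 rad, q = (β − α − t + p) mod 2π = 0.846274 rad → L = 7.27·(0.313904 + 5.698035 + 0.846274) = 7.27·6.858213 = 49.859209 m
Shortest: LRL with L = 49.859209 m ≈ 49.8592 m

49.8592 m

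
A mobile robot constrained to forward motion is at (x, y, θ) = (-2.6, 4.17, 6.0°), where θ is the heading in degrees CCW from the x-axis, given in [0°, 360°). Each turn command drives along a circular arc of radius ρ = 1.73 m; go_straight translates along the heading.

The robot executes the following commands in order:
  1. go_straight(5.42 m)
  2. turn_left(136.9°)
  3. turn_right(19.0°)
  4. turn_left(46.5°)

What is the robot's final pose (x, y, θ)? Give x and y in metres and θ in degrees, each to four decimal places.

set_pose: (x, y, θ) = (-2.6000, 4.1700, 6.0000°), ρ = 1.73
go_straight(5.42): x += 5.42·cos θ, y += 5.42·sin θ → (2.7903, 4.7365, 6.0000°)
turn_left(136.9°): centre at ρ to the left, rotate +136.9° → (3.6530, 7.8369, 142.9000°)
turn_right(19.0°): centre at ρ to the right, rotate −19.0° → (3.2607, 8.2518, 123.9000°)
turn_left(46.5°): centre at ρ to the left, rotate +46.5° → (2.1132, 8.9927, 170.4000°)

(2.1132, 8.9927, 170.4000°)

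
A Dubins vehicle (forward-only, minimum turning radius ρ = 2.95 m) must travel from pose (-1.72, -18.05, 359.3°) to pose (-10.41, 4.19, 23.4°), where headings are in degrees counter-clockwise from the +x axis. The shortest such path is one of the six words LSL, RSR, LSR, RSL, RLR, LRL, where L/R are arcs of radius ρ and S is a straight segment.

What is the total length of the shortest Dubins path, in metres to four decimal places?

29.8073 m

Let ψ = atan2(Δy, Δx) = atan2(22.24, -8.69) = 111.3424° be the start→goal bearing.
Normalize: d = |goal − start| / ρ = 23.877473/2.95 = 8.094059, α = (θ_start − ψ) mod 360° = 247.9576° = 4.327676 rad, β = (θ_goal − ψ) mod 360° = 272.0576° = 4.748300 rad.
Common terms: sin α = -0.926906, cos α = -0.375293, sin β = -0.999355, cos β = 0.035903, cos(α−β) = 0.912834, d² = 65.513783. Work in radians in the unit-radius frame; every candidate has L = ρ·(t + p + q).
LSL: p² = 2 + d² − 2cos(α−β) + 2d(sin α − sin β) = 66.860931; p = √p² = 8.176853; φ = atan2(cos β − cos α, d + sin α − sin β) = 0.050309 rad; t = (φ − α) mod 2π = 2.005819 rad, q = (β − φ) mod 2π = 4.697991 rad → L = 2.95·(2.005819 + 8.176853 + 4.697991) = 2.95·14.880663 = 43.897956 m
RSR: p² = 2 + d² − 2cos(α−β) + 2d(sin β − sin α) = 64.515299; p = √p² = 8.032142; φ = atan2(cos α − cos β, d − sin α + sin β) = -0.051216 rad; t = (α − φ) mod 2π = 4.378892 rad, q = (φ − β) mod 2π = 1.483669 rad → L = 2.95·(4.378892 + 8.032142 + 1.483669) = 2.95·13.894703 = 40.989373 m
LSR: p² = d² − 2 + 2cos(α−β) + 2d(sin α + sin β) = 34.156908; p = √p² = 5.844391; φ = atan2(−cos α − cos β, d + sin α + sin β) − atan2(−2, p) = 0.384687 rad; t = (φ − α) mod 2π = 2.340197 rad, q = (φ − β) mod 2π = 1.919573 rad → L = 2.95·(2.340197 + 5.844391 + 1.919573) = 2.95·10.104161 = 29.807275 m
RSL: p² = d² − 2 + 2cos(α−β) − 2d(sin α + sin β) = 96.521996; p = √p² = 9.824561; φ = atan2(cos α + cos β, d − sin α − sin β) − atan2(2, p) = -0.234685 rad; t = (α − φ) mod 2π = 4.562360 rad, q = (β − φ) mod 2π = 4.982985 rad → L = 2.95·(4.562360 + 9.824561 + 4.982985) = 2.95·19.369906 = 57.141222 m
RLR: c = (6 − d² + 2cos(α−β) + 2d(sin α − sin β))/8 = -7.064412, |c| > 1 → infeasible
LRL: c = (6 − d² + 2cos(α−β) − 2d(sin α − sin β))/8 = -7.357616, |c| > 1 → infeasible
Shortest: LSR with L = 29.807275 m ≈ 29.8073 m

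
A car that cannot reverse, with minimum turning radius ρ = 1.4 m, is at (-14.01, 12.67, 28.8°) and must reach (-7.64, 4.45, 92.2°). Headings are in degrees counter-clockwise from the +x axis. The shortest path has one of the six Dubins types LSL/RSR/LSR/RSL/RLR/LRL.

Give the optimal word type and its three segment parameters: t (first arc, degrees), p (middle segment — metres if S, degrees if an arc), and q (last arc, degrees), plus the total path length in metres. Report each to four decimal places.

RSL: t = 107.2602°, p = 7.7640 m, q = 170.6602°, L = 14.5549 m

Let ψ = atan2(Δy, Δx) = atan2(-8.22, 6.37) = -52.2265° be the start→goal bearing.
Normalize: d = |goal − start| / ρ = 10.399293/1.4 = 7.428067, α = (θ_start − ψ) mod 360° = 81.0265° = 1.414179 rad, β = (θ_goal − ψ) mod 360° = 144.4265° = 2.520718 rad.
Common terms: sin α = 0.987761, cos α = 0.155978, sin β = 0.581747, cos β = -0.813370, cos(α−β) = 0.447759, d² = 55.176173. Work in radians in the unit-radius frame; every candidate has L = ρ·(t + p + q).
LSL: p² = 2 + d² − 2cos(α−β) + 2d(sin α − sin β) = 62.312448; p = √p² = 7.893823; φ = atan2(cos β − cos α, d + sin α − sin β) = -0.123109 rad; t = (φ − α) mod 2π = 4.745897 rad, q = (β − φ) mod 2π = 2.643827 rad → L = 1.4·(4.745897 + 7.893823 + 2.643827) = 1.4·15.283547 = 21.396966 m
RSR: p² = 2 + d² − 2cos(α−β) + 2d(sin β − sin α) = 50.248863; p = √p² = 7.088643; φ = atan2(cos α − cos β, d − sin α + sin β) = 0.137176 rad; t = (α − φ) mod 2π = 1.277003 rad, q = (φ − β) mod 2π = 3.899644 rad → L = 1.4·(1.277003 + 7.088643 + 3.899644) = 1.4·12.265290 = 17.171406 m
LSR: p² = d² − 2 + 2cos(α−β) + 2d(sin α + sin β) = 77.388504; p = √p² = 8.797074; φ = atan2(−cos α − cos β, d + sin α + sin β) − atan2(−2, p) = 0.296482 rad; t = (φ − α) mod 2π = 5.165488 rad, q = (φ − β) mod 2π = 4.058950 rad → L = 1.4·(5.165488 + 8.797074 + 4.058950) = 1.4·18.021512 = 25.230116 m
RSL: p² = d² − 2 + 2cos(α−β) − 2d(sin α + sin β) = 30.754879; p = √p² = 5.545708; φ = atan2(cos α + cos β, d − sin α − sin β) − atan2(2, p) = -0.457864 rad; t = (α − φ) mod 2π = 1.872044 rad, q = (β − φ) mod 2π = 2.978582 rad → L = 1.4·(1.872044 + 5.545708 + 2.978582) = 1.4·10.396334 = 14.554868 m
RLR: c = (6 − d² + 2cos(α−β) + 2d(sin α − sin β))/8 = -5.281108, |c| > 1 → infeasible
LRL: c = (6 − d² + 2cos(α−β) − 2d(sin α − sin β))/8 = -6.789056, |c| > 1 → infeasible
Shortest: RSL with L = 14.554868 m ≈ 14.5549 m
Convert RSL to answer units (arcs ×180/π): t = 1.872044·180/π = 107.2602°, p = ρ·p = 1.4·5.545708 = 7.7640 m, q = 2.978582·180/π = 170.6602°, L = 14.5549 m.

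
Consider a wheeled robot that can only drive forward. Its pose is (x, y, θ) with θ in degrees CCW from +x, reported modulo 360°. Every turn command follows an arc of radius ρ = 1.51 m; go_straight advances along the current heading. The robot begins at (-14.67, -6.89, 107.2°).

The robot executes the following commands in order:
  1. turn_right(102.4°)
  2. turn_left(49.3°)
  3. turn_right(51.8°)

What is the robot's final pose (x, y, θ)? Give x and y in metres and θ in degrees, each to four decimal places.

(-11.0945, -3.6961, 2.3000°)

set_pose: (x, y, θ) = (-14.6700, -6.8900, 107.2000°), ρ = 1.51
turn_right(102.4°): centre at ρ to the right, rotate −102.4° → (-13.3539, -4.9388, 4.8000°)
turn_left(49.3°): centre at ρ to the left, rotate +49.3° → (-12.2571, -4.3195, 54.1000°)
turn_right(51.8°): centre at ρ to the right, rotate −51.8° → (-11.0945, -3.6961, 2.3000°)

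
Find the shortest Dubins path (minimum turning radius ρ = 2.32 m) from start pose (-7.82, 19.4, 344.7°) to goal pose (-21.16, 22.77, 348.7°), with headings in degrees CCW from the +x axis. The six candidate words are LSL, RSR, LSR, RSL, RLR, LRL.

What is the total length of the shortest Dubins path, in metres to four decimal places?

28.0122 m

Let ψ = atan2(Δy, Δx) = atan2(3.37, -13.34) = 165.8224° be the start→goal bearing.
Normalize: d = |goal − start| / ρ = 13.759088/2.32 = 5.930641, α = (θ_start − ψ) mod 360° = 178.8776° = 3.122004 rad, β = (θ_goal − ψ) mod 360° = 182.8776° = 3.191817 rad.
Common terms: sin α = 0.019588, cos α = -0.999808, sin β = -0.050203, cos β = -0.998739, cos(α−β) = 0.997564, d² = 35.172507. Work in radians in the unit-radius frame; every candidate has L = ρ·(t + p + q).
LSL: p² = 2 + d² − 2cos(α−β) + 2d(sin α − sin β) = 36.005187; p = √p² = 6.000432; φ = atan2(cos β − cos α, d + sin α − sin β) = 0.000178 rad; t = (φ − α) mod 2π = 3.161360 rad, q = (β − φ) mod 2π = 3.191639 rad → L = 2.32·(3.161360 + 6.000432 + 3.191639) = 2.32·12.353431 = 28.659959 m
RSR: p² = 2 + d² − 2cos(α−β) + 2d(sin β − sin α) = 34.349570; p = √p² = 5.860851; φ = atan2(cos α − cos β, d − sin α + sin β) = -0.000182 rad; t = (α − φ) mod 2π = 3.122186 rad, q = (φ − β) mod 2π = 3.091186 rad → L = 2.32·(3.122186 + 5.860851 + 3.091186) = 2.32·12.074223 = 28.012197 m
LSR: p² = d² − 2 + 2cos(α−β) + 2d(sin α + sin β) = 34.804495; p = √p² = 5.899533; φ = atan2(−cos α − cos β, d + sin α + sin β) − atan2(−2, p) = 0.653455 rad; t = (φ − α) mod 2π = 3.814637 rad, q = (φ − β) mod 2π = 3.744824 rad → L = 2.32·(3.814637 + 5.899533 + 3.744824) = 2.32·13.458994 = 31.224865 m
RSL: p² = d² − 2 + 2cos(α−β) − 2d(sin α + sin β) = 35.530774; p = √p² = 5.960770; φ = atan2(cos α + cos β, d − sin α − sin β) − atan2(2, p) = -0.647204 rad; t = (α − φ) mod 2π = 3.769207 rad, q = (β − φ) mod 2π = 3.839021 rad → L = 2.32·(3.769207 + 5.960770 + 3.839021) = 2.32·13.568998 = 31.480074 m
RLR: c = (6 − d² + 2cos(α−β) + 2d(sin α − sin β))/8 = -3.293696, |c| > 1 → infeasible
LRL: c = (6 − d² + 2cos(α−β) − 2d(sin α − sin β))/8 = -3.500648, |c| > 1 → infeasible
Shortest: RSR with L = 28.012197 m ≈ 28.0122 m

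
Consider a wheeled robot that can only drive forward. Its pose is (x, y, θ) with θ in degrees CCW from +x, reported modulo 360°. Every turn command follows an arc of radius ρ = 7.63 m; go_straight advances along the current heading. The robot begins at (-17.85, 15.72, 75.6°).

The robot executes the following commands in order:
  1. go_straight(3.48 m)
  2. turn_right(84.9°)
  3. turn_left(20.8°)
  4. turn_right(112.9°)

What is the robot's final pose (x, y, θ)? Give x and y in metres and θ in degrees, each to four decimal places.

set_pose: (x, y, θ) = (-17.8500, 15.7200, 75.6000°), ρ = 7.63
go_straight(3.48): x += 3.48·cos θ, y += 3.48·sin θ → (-16.9846, 19.0907, 75.6000°)
turn_right(84.9°): centre at ρ to the right, rotate −84.9° → (-8.3612, 24.7229, -9.3000° ≡ 350.7000°)
turn_left(20.8°): centre at ρ to the left, rotate +20.8° → (-5.6070, 24.7758, 371.5000° ≡ 11.5000°)
turn_right(112.9°): centre at ρ to the right, rotate −112.9° → (3.3936, 15.7908, -101.4000° ≡ 258.6000°)

(3.3936, 15.7908, 258.6000°)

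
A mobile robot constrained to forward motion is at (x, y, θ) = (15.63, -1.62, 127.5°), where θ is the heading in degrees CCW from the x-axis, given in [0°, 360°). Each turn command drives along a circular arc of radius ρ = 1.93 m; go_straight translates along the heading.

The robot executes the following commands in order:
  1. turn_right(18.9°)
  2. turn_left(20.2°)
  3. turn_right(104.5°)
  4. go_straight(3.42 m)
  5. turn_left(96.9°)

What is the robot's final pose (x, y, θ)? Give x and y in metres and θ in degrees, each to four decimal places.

set_pose: (x, y, θ) = (15.6300, -1.6200, 127.5000°), ρ = 1.93
turn_right(18.9°): centre at ρ to the right, rotate −18.9° → (15.3320, -1.0607, 108.6000°)
turn_left(20.2°): centre at ρ to the left, rotate +20.2° → (15.0069, -0.4669, 128.8000°)
turn_right(104.5°): centre at ρ to the right, rotate −104.5° → (15.7168, 2.5014, 24.3000°)
go_straight(3.42): x += 3.42·cos θ, y += 3.42·sin θ → (18.8338, 3.9088, 24.3000°)
turn_left(96.9°): centre at ρ to the left, rotate +96.9° → (19.6904, 6.6676, 121.2000°)

(19.6904, 6.6676, 121.2000°)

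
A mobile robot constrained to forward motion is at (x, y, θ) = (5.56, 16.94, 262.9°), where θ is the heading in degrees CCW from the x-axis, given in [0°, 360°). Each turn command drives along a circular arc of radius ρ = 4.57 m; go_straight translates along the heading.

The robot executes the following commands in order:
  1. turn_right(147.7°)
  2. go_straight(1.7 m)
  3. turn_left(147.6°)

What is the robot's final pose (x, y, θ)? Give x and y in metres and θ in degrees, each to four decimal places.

(-12.5029, 15.7242, 262.8000°)

set_pose: (x, y, θ) = (5.5600, 16.9400, 262.9000°), ρ = 4.57
turn_right(147.7°): centre at ρ to the right, rotate −147.7° → (-3.1100, 15.5590, 115.2000°)
go_straight(1.7): x += 1.7·cos θ, y += 1.7·sin θ → (-3.8338, 17.0973, 115.2000°)
turn_left(147.6°): centre at ρ to the left, rotate +147.6° → (-12.5029, 15.7242, 262.8000°)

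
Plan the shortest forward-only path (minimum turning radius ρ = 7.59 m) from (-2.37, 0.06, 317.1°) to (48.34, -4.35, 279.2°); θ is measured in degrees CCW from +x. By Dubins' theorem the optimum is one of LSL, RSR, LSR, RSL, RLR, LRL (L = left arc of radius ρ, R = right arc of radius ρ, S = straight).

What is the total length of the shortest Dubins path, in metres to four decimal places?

54.6499 m

Let ψ = atan2(Δy, Δx) = atan2(-4.41, 50.71) = -4.9702° be the start→goal bearing.
Normalize: d = |goal − start| / ρ = 50.901397/7.59 = 6.706376, α = (θ_start − ψ) mod 360° = 322.0702° = 5.621186 rad, β = (θ_goal − ψ) mod 360° = 284.1702° = 4.959706 rad.
Common terms: sin α = -0.614695, cos α = 0.788765, sin β = -0.969573, cos β = 0.244804, cos(α−β) = 0.789084, d² = 44.975484. Work in radians in the unit-radius frame; every candidate has L = ρ·(t + p + q).
LSL: p² = 2 + d² − 2cos(α−β) + 2d(sin α − sin β) = 50.157201; p = √p² = 7.082175; φ = atan2(cos β − cos α, d + sin α − sin β) = -0.076883 rad; t = (φ − α) mod 2π = 0.585117 rad, q = (β − φ) mod 2π = 5.036589 rad → L = 7.59·(0.585117 + 7.082175 + 5.036589) = 7.59·12.703880 = 96.422452 m
RSR: p² = 2 + d² − 2cos(α−β) + 2d(sin β − sin α) = 40.637431; p = √p² = 6.374750; φ = atan2(cos α − cos β, d − sin α + sin β) = 0.085434 rad; t = (α − φ) mod 2π = 5.535751 rad, q = (φ − β) mod 2π = 1.408914 rad → L = 7.59·(5.535751 + 6.374750 + 1.408914) = 7.59·13.319415 = 101.094357 m
LSR: p² = d² − 2 + 2cos(α−β) + 2d(sin α + sin β) = 23.304260; p = √p² = 4.827449; φ = atan2(−cos α − cos β, d + sin α + sin β) − atan2(−2, p) = 0.193659 rad; t = (φ − α) mod 2π = 0.855658 rad, q = (φ − β) mod 2π = 1.517138 rad → L = 7.59·(0.855658 + 4.827449 + 1.517138) = 7.59·7.200245 = 54.649857 m
RSL: p² = d² − 2 + 2cos(α−β) − 2d(sin α + sin β) = 65.803045; p = √p² = 8.111908; φ = atan2(cos α + cos β, d − sin α − sin β) − atan2(2, p) = -0.117703 rad; t = (α − φ) mod 2π = 5.738889 rad, q = (β − φ) mod 2π = 5.077409 rad → L = 7.59·(5.738889 + 8.111908 + 5.077409) = 7.59·18.928206 = 143.665082 m
RLR: c = (6 − d² + 2cos(α−β) + 2d(sin α − sin β))/8 = -4.079679, |c| > 1 → infeasible
LRL: c = (6 − d² + 2cos(α−β) − 2d(sin α − sin β))/8 = -5.269650, |c| > 1 → infeasible
Shortest: LSR with L = 54.649857 m ≈ 54.6499 m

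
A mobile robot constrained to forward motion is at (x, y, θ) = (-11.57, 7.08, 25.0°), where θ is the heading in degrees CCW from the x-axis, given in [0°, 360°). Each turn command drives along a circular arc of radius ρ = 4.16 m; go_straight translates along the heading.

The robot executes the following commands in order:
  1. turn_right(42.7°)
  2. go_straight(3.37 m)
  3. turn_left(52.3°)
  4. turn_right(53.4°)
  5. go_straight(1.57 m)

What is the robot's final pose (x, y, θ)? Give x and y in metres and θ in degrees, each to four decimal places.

set_pose: (x, y, θ) = (-11.5700, 7.0800, 25.0000°), ρ = 4.16
turn_right(42.7°): centre at ρ to the right, rotate −42.7° → (-8.5471, 7.2728, -17.7000° ≡ 342.3000°)
go_straight(3.37): x += 3.37·cos θ, y += 3.37·sin θ → (-5.3367, 6.2482, 342.3000°)
turn_left(52.3°): centre at ρ to the left, rotate +52.3° → (-1.7097, 6.7871, 394.6000° ≡ 34.6000°)
turn_right(53.4°): centre at ρ to the right, rotate −53.4° → (1.9932, 7.3009, -18.8000° ≡ 341.2000°)
go_straight(1.57): x += 1.57·cos θ, y += 1.57·sin θ → (3.4794, 6.7949, 341.2000°)

(3.4794, 6.7949, 341.2000°)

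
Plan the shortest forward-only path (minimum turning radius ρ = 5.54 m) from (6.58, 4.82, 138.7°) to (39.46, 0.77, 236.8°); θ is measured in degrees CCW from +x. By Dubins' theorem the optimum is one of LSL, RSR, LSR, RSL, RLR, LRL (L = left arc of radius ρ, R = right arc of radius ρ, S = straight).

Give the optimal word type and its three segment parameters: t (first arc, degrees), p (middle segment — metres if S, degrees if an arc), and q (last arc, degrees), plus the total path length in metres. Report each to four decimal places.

RSR: t = 150.5933°, p = 25.1273 m, q = 111.3067°, L = 50.4508 m

Let ψ = atan2(Δy, Δx) = atan2(-4.05, 32.88) = -7.0220° be the start→goal bearing.
Normalize: d = |goal − start| / ρ = 33.128491/5.54 = 5.979872, α = (θ_start − ψ) mod 360° = 145.7220° = 2.543330 rad, β = (θ_goal − ψ) mod 360° = 243.8220° = 4.255498 rad.
Common terms: sin α = 0.563208, cos α = -0.826315, sin β = -0.897428, cos β = -0.441161, cos(α−β) = -0.140901, d² = 35.758869. Work in radians in the unit-radius frame; every candidate has L = ρ·(t + p + q).
LSL: p² = 2 + d² − 2cos(α−β) + 2d(sin α − sin β) = 55.509508; p = √p² = 7.450470; φ = atan2(cos β − cos α, d + sin α − sin β) = 0.051718 rad; t = (φ − α) mod 2π = 3.791574 rad, q = (β − φ) mod 2π = 4.203779 rad → L = 5.54·(3.791574 + 7.450470 + 4.203779) = 5.54·15.445824 = 85.569863 m
RSR: p² = 2 + d² − 2cos(α−β) + 2d(sin β − sin α) = 20.571835; p = √p² = 4.535618; φ = atan2(cos α − cos β, d − sin α + sin β) = -0.085020 rad; t = (α − φ) mod 2π = 2.628350 rad, q = (φ − β) mod 2π = 1.942668 rad → L = 5.54·(2.628350 + 4.535618 + 1.942668) = 5.54·9.106636 = 50.450762 m
LSR: p² = d² − 2 + 2cos(α−β) + 2d(sin α + sin β) = 29.479880; p = √p² = 5.429538; φ = atan2(−cos α − cos β, d + sin α + sin β) − atan2(−2, p) = 0.573776 rad; t = (φ − α) mod 2π = 4.313631 rad, q = (φ − β) mod 2π = 2.601463 rad → L = 5.54·(4.313631 + 5.429538 + 2.601463) = 5.54·12.344633 = 68.389265 m
RSL: p² = d² − 2 + 2cos(α−β) − 2d(sin α + sin β) = 37.474253; p = √p² = 6.121622; φ = atan2(cos α + cos β, d − sin α − sin β) − atan2(2, p) = -0.513883 rad; t = (α − φ) mod 2π = 3.057213 rad, q = (β − φ) mod 2π = 4.769381 rad → L = 5.54·(3.057213 + 6.121622 + 4.769381) = 5.54·13.948215 = 77.273112 m
RLR: c = (6 − d² + 2cos(α−β) + 2d(sin α − sin β))/8 = -1.571479, |c| > 1 → infeasible
LRL: c = (6 − d² + 2cos(α−β) − 2d(sin α − sin β))/8 = -5.938688, |c| > 1 → infeasible
Shortest: RSR with L = 50.450762 m ≈ 50.4508 m
Convert RSR to answer units (arcs ×180/π): t = 2.628350·180/π = 150.5933°, p = ρ·p = 5.54·4.535618 = 25.1273 m, q = 1.942668·180/π = 111.3067°, L = 50.4508 m.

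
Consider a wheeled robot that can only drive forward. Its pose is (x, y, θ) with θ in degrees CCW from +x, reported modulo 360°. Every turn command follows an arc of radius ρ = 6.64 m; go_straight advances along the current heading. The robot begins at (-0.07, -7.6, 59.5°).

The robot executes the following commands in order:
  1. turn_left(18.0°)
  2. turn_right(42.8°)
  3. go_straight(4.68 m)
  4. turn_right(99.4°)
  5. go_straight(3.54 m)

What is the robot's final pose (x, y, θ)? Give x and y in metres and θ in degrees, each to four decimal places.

set_pose: (x, y, θ) = (-0.0700, -7.6000, 59.5000°), ρ = 6.64
turn_left(18.0°): centre at ρ to the left, rotate +18.0° → (0.6914, -5.6671, 77.5000°)
turn_right(42.8°): centre at ρ to the right, rotate −42.8° → (3.3940, -1.6452, 34.7000°)
go_straight(4.68): x += 4.68·cos θ, y += 4.68·sin θ → (7.2416, 1.0190, 34.7000°)
turn_right(99.4°): centre at ρ to the right, rotate −99.4° → (17.0247, -1.6024, -64.7000° ≡ 295.3000°)
go_straight(3.54): x += 3.54·cos θ, y += 3.54·sin θ → (18.5376, -4.8028, 295.3000°)

(18.5376, -4.8028, 295.3000°)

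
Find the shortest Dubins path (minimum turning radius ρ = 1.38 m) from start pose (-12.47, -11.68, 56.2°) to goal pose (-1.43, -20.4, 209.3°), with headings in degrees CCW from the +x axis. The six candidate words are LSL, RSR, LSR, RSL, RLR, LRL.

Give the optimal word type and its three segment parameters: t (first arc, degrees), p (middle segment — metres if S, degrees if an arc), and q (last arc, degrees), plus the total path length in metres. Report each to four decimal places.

RSR: t = 92.4096°, p = 11.4244 m, q = 114.4904°, L = 16.4077 m

Let ψ = atan2(Δy, Δx) = atan2(-8.72, 11.04) = -38.3036° be the start→goal bearing.
Normalize: d = |goal − start| / ρ = 14.068404/1.38 = 10.194496, α = (θ_start − ψ) mod 360° = 94.5036° = 1.649399 rad, β = (θ_goal − ψ) mod 360° = 247.6036° = 4.321498 rad.
Common terms: sin α = 0.996912, cos α = -0.078522, sin β = -0.924570, cos β = -0.381012, cos(α−β) = -0.891798, d² = 103.927746. Work in radians in the unit-radius frame; every candidate has L = ρ·(t + p + q).
LSL: p² = 2 + d² − 2cos(α−β) + 2d(sin α − sin β) = 146.888432; p = √p² = 12.119754; φ = atan2(cos β − cos α, d + sin α − sin β) = -0.024961 rad; t = (φ − α) mod 2π = 4.608825 rad, q = (β − φ) mod 2π = 4.346459 rad → L = 1.38·(4.608825 + 12.119754 + 4.346459) = 1.38·21.075038 = 29.083553 m
RSR: p² = 2 + d² − 2cos(α−β) + 2d(sin β − sin α) = 68.534251; p = √p² = 8.278542; φ = atan2(cos α − cos β, d − sin α + sin β) = 0.036547 rad; t = (α − φ) mod 2π = 1.612852 rad, q = (φ − β) mod 2π = 1.998234 rad → L = 1.38·(1.612852 + 8.278542 + 1.998234) = 1.38·11.889628 = 16.407686 m
LSR: p² = d² − 2 + 2cos(α−β) + 2d(sin α + sin β) = 101.619137; p = √p² = 10.080632; φ = atan2(−cos α − cos β, d + sin α + sin β) − atan2(−2, p) = 0.240586 rad; t = (φ − α) mod 2π = 4.874372 rad, q = (φ − β) mod 2π = 2.202273 rad → L = 1.38·(4.874372 + 10.080632 + 2.202273) = 1.38·17.157277 = 23.677042 m
RSL: p² = d² − 2 + 2cos(α−β) − 2d(sin α + sin β) = 98.669166; p = √p² = 9.933235; φ = atan2(cos α + cos β, d − sin α − sin β) − atan2(2, p) = -0.244055 rad; t = (α − φ) mod 2π = 1.893455 rad, q = (β − φ) mod 2π = 4.565554 rad → L = 1.38·(1.893455 + 9.933235 + 4.565554) = 1.38·16.392244 = 22.621297 m
RLR: c = (6 − d² + 2cos(α−β) + 2d(sin α − sin β))/8 = -7.566781, |c| > 1 → infeasible
LRL: c = (6 − d² + 2cos(α−β) − 2d(sin α − sin β))/8 = -17.361054, |c| > 1 → infeasible
Shortest: RSR with L = 16.407686 m ≈ 16.4077 m
Convert RSR to answer units (arcs ×180/π): t = 1.612852·180/π = 92.4096°, p = ρ·p = 1.38·8.278542 = 11.4244 m, q = 1.998234·180/π = 114.4904°, L = 16.4077 m.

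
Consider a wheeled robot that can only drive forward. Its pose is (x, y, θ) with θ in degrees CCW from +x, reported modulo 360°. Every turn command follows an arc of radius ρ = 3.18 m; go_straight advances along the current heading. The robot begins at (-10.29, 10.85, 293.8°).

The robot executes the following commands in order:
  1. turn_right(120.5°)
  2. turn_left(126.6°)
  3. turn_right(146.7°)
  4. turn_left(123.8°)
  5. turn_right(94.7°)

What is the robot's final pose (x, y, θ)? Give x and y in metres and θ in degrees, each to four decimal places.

(-28.5076, -9.5496, 182.3000°)

set_pose: (x, y, θ) = (-10.2900, 10.8500, 293.8000°), ρ = 3.18
turn_right(120.5°): centre at ρ to the right, rotate −120.5° → (-13.5706, 6.4084, 173.3000°)
turn_left(126.6°): centre at ρ to the left, rotate +126.6° → (-16.6983, 1.6650, 299.9000°)
turn_right(146.7°): centre at ρ to the right, rotate −146.7° → (-20.8889, -2.7586, 153.2000°)
turn_left(123.8°): centre at ρ to the left, rotate +123.8° → (-25.4789, -5.9846, 277.0000°)
turn_right(94.7°): centre at ρ to the right, rotate −94.7° → (-28.5076, -9.5496, 182.3000°)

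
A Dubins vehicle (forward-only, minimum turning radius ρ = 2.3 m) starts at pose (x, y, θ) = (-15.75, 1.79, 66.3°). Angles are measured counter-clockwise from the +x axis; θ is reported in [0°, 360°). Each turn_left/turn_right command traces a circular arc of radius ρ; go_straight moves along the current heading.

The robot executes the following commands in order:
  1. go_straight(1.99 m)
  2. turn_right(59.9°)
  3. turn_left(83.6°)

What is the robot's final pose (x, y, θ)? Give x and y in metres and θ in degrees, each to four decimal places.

(-11.0569, 7.2590, 90.0000°)

set_pose: (x, y, θ) = (-15.7500, 1.7900, 66.3000°), ρ = 2.3
go_straight(1.99): x += 1.99·cos θ, y += 1.99·sin θ → (-14.9501, 3.6122, 66.3000°)
turn_right(59.9°): centre at ρ to the right, rotate −59.9° → (-13.1005, 4.9734, 6.4000°)
turn_left(83.6°): centre at ρ to the left, rotate +83.6° → (-11.0569, 7.2590, 90.0000°)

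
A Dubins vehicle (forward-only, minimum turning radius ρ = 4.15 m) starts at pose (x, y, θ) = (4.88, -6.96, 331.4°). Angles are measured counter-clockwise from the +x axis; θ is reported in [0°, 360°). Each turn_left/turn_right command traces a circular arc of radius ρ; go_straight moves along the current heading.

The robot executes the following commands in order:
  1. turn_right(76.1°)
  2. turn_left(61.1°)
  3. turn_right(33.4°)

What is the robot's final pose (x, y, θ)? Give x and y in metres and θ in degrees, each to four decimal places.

(9.2415, -17.7869, 283.0000°)

set_pose: (x, y, θ) = (4.8800, -6.9600, 331.4000°), ρ = 4.15
turn_right(76.1°): centre at ρ to the right, rotate −76.1° → (6.9076, -11.6567, 255.3000°)
turn_left(61.1°): centre at ρ to the left, rotate +61.1° → (8.0598, -15.7151, 316.4000°)
turn_right(33.4°): centre at ρ to the right, rotate −33.4° → (9.2415, -17.7869, 283.0000°)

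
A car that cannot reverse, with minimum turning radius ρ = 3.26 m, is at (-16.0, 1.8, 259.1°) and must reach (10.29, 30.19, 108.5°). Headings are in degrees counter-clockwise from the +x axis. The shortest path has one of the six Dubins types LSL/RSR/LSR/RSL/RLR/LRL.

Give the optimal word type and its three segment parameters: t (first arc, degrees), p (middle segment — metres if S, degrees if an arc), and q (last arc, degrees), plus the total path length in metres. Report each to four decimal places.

Let ψ = atan2(Δy, Δx) = atan2(28.39, 26.29) = 47.1994° be the start→goal bearing.
Normalize: d = |goal − start| / ρ = 38.693103/3.26 = 11.869050, α = (θ_start − ψ) mod 360° = 211.9006° = 3.698364 rad, β = (θ_goal − ψ) mod 360° = 61.3006° = 1.069898 rad.
Common terms: sin α = -0.528448, cos α = -0.848966, sin β = 0.877151, cos β = 0.480214, cos(α−β) = -0.871214, d² = 140.874346. Work in radians in the unit-radius frame; every candidate has L = ρ·(t + p + q).
LSL: p² = 2 + d² − 2cos(α−β) + 2d(sin α − sin β) = 111.250526; p = √p² = 10.547537; φ = atan2(cos β − cos α, d + sin α − sin β) = 0.126354 rad; t = (φ − α) mod 2π = 2.711176 rad, q = (β − φ) mod 2π = 0.943544 rad → L = 3.26·(2.711176 + 10.547537 + 0.943544) = 3.26·14.202256 = 46.299354 m
RSR: p² = 2 + d² − 2cos(α−β) + 2d(sin β − sin α) = 177.983021; p = √p² = 13.341028; φ = atan2(cos α − cos β, d − sin α + sin β) = -0.099797 rad; t = (α − φ) mod 2π = 3.798160 rad, q = (φ − β) mod 2π = 5.113491 rad → L = 3.26·(3.798160 + 13.341028 + 5.113491) = 3.26·22.252679 = 72.543733 m
LSR: p² = d² − 2 + 2cos(α−β) + 2d(sin α + sin β) = 145.409485; p = √p² = 12.058586; φ = atan2(−cos α − cos β, d + sin α + sin β) − atan2(−2, p) = 0.194533 rad; t = (φ − α) mod 2π = 2.779355 rad, q = (φ − β) mod 2π = 5.407821 rad → L = 3.26·(2.779355 + 12.058586 + 5.407821) = 3.26·20.245761 = 66.001182 m
RSL: p² = d² − 2 + 2cos(α−β) − 2d(sin α + sin β) = 128.854352; p = √p² = 11.351403; φ = atan2(cos α + cos β, d − sin α − sin β) − atan2(2, p) = -0.206398 rad; t = (α − φ) mod 2π = 3.904761 rad, q = (β − φ) mod 2π = 1.276295 rad → L = 3.26·(3.904761 + 11.351403 + 1.276295) = 3.26·16.532459 = 53.895818 m
RLR: c = (6 − d² + 2cos(α−β) + 2d(sin α − sin β))/8 = -21.247878, |c| > 1 → infeasible
LRL: c = (6 − d² + 2cos(α−β) − 2d(sin α − sin β))/8 = -12.906316, |c| > 1 → infeasible
Shortest: LSL with L = 46.299354 m ≈ 46.2994 m
Convert LSL to answer units (arcs ×180/π): t = 2.711176·180/π = 155.3389°, p = ρ·p = 3.26·10.547537 = 34.3850 m, q = 0.943544·180/π = 54.0611°, L = 46.2994 m.

LSL: t = 155.3389°, p = 34.3850 m, q = 54.0611°, L = 46.2994 m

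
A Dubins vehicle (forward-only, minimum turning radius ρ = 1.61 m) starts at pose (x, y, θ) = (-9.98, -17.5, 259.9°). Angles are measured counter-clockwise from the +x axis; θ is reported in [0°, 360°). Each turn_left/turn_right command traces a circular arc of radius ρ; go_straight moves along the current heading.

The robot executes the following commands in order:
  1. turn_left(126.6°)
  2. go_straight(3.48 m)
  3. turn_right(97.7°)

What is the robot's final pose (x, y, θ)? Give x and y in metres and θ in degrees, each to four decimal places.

set_pose: (x, y, θ) = (-9.9800, -17.5000, 259.9000°), ρ = 1.61
turn_left(126.6°): centre at ρ to the left, rotate +126.6° → (-7.6766, -19.2232, 386.5000° ≡ 26.5000°)
go_straight(3.48): x += 3.48·cos θ, y += 3.48·sin θ → (-4.5622, -17.6704, 26.5000°)
turn_right(97.7°): centre at ρ to the right, rotate −97.7° → (-2.3197, -18.5924, -71.2000° ≡ 288.8000°)

(-2.3197, -18.5924, 288.8000°)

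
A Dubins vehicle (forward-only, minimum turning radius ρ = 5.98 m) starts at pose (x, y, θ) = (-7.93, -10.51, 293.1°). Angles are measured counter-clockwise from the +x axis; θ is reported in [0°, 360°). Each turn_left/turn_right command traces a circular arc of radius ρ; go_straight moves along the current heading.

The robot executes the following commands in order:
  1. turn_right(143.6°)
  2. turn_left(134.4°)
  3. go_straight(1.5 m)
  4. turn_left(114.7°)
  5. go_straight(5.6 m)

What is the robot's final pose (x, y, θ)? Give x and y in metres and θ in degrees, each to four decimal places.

(-11.0330, -25.7971, 38.6000°)

set_pose: (x, y, θ) = (-7.9300, -10.5100, 293.1000°), ρ = 5.98
turn_right(143.6°): centre at ρ to the right, rotate −143.6° → (-16.4656, -18.0087, 149.5000°)
turn_left(134.4°): centre at ρ to the left, rotate +134.4° → (-25.3056, -24.5978, 283.9000°)
go_straight(1.5): x += 1.5·cos θ, y += 1.5·sin θ → (-24.9452, -26.0539, 283.9000°)
turn_left(114.7°): centre at ρ to the left, rotate +114.7° → (-15.4095, -29.2908, 398.6000° ≡ 38.6000°)
go_straight(5.6): x += 5.6·cos θ, y += 5.6·sin θ → (-11.0330, -25.7971, 38.6000°)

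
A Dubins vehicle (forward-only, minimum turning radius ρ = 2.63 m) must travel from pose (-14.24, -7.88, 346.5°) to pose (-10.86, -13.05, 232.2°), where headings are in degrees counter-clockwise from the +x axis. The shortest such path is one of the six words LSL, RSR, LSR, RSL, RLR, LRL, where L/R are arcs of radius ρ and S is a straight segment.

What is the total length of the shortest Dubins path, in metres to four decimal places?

Let ψ = atan2(Δy, Δx) = atan2(-5.17, 3.38) = -56.8245° be the start→goal bearing.
Normalize: d = |goal − start| / ρ = 6.176836/2.63 = 2.348607, α = (θ_start − ψ) mod 360° = 43.3245° = 0.756155 rad, β = (θ_goal − ψ) mod 360° = 289.0245° = 5.044429 rad.
Common terms: sin α = 0.686129, cos α = 0.727480, sin β = -0.945379, cos β = 0.325972, cos(α−β) = -0.411514, d² = 5.515954. Work in radians in the unit-radius frame; every candidate has L = ρ·(t + p + q).
LSL: p² = 2 + d² − 2cos(α−β) + 2d(sin α − sin β) = 16.002527; p = √p² = 4.000316; φ = atan2(cos β − cos α, d + sin α − sin β) = -0.100538 rad; t = (φ − α) mod 2π = 5.426492 rad, q = (β − φ) mod 2π = 5.144967 rad → L = 2.63·(5.426492 + 4.000316 + 5.144967) = 2.63·14.571775 = 38.323768 m
RSR: p² = 2 + d² − 2cos(α−β) + 2d(sin β − sin α) = 0.675438; p = √p² = 0.821850; φ = atan2(cos α − cos β, d − sin α + sin β) = 0.510417 rad; t = (α − φ) mod 2π = 0.245738 rad, q = (φ − β) mod 2π = 1.749174 rad → L = 2.63·(0.245738 + 0.821850 + 1.749174) = 2.63·2.816762 = 7.408084 m
LSR: p² = d² − 2 + 2cos(α−β) + 2d(sin α + sin β) = 1.475171; p = √p² = 1.214566; φ = atan2(−cos α − cos β, d + sin α + sin β) − atan2(−2, p) = 0.558038 rad; t = (φ − α) mod 2π = 6.085068 rad, q = (φ − β) mod 2π = 1.796794 rad → L = 2.63·(6.085068 + 1.214566 + 1.796794) = 2.63·9.096428 = 23.923607 m
RSL: p² = d² − 2 + 2cos(α−β) − 2d(sin α + sin β) = 3.910679; p = √p² = 1.977544; φ = atan2(cos α + cos β, d − sin α − sin β) − atan2(2, p) = -0.407134 rad; t = (α − φ) mod 2π = 1.163289 rad, q = (β − φ) mod 2π = 5.451563 rad → L = 2.63·(1.163289 + 1.977544 + 5.451563) = 2.63·8.592396 = 22.598001 m
RLR: c = (6 − d² + 2cos(α−β) + 2d(sin α − sin β))/8 = 0.915570; p = 2π − arccos c = 5.869313 rad; φ = atan2(cos α − cos β, d − sin α + sin β) = 0.510417 rad; t = (α − φ + p/2) mod 2π = 3.180394 rad, q = (α − β − t + p) mod 2π = 4.683830 rad → L = 2.63·(3.180394 + 5.869313 + 4.683830) = 2.63·13.733536 = 36.119201 m
LRL: c = (6 − d² + 2cos(α−β) − 2d(sin α − sin β))/8 = -1.000316, |c| > 1 → infeasible
Shortest: RSR with L = 7.408084 m ≈ 7.4081 m

7.4081 m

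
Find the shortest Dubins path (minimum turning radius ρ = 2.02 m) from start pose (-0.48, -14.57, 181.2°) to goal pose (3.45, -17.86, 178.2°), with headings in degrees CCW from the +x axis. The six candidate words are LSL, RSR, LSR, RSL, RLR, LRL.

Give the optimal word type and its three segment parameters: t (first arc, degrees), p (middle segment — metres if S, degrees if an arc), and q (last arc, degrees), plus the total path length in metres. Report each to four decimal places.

Let ψ = atan2(Δy, Δx) = atan2(-3.29, 3.93) = -39.9344° be the start→goal bearing.
Normalize: d = |goal − start| / ρ = 5.125329/2.02 = 2.537292, α = (θ_start − ψ) mod 360° = 221.1344° = 3.859523 rad, β = (θ_goal − ψ) mod 360° = 218.1344° = 3.807163 rad.
Common terms: sin α = -0.657827, cos α = -0.753169, sin β = -0.617508, cos β = -0.786565, cos(α−β) = 0.998630, d² = 6.437849. Work in radians in the unit-radius frame; every candidate has L = ρ·(t + p + q).
LSL: p² = 2 + d² − 2cos(α−β) + 2d(sin α − sin β) = 6.235986; p = √p² = 2.497196; φ = atan2(cos β − cos α, d + sin α − sin β) = -0.013374 rad; t = (φ − α) mod 2π = 2.410288 rad, q = (β − φ) mod 2π = 3.820537 rad → L = 2.02·(2.410288 + 2.497196 + 3.820537) = 2.02·8.728021 = 17.630603 m
RSR: p² = 2 + d² − 2cos(α−β) + 2d(sin β − sin α) = 6.645194; p = √p² = 2.577827; φ = atan2(cos α − cos β, d − sin α + sin β) = 0.012955 rad; t = (α − φ) mod 2π = 3.846568 rad, q = (φ − β) mod 2π = 2.488977 rad → L = 2.02·(3.846568 + 2.577827 + 2.488977) = 2.02·8.913373 = 18.005013 m
LSR: p² = d² − 2 + 2cos(α−β) + 2d(sin α + sin β) = -0.036688 < 0 → infeasible
RSL: p² = d² − 2 + 2cos(α−β) − 2d(sin α + sin β) = 12.906905; p = √p² = 3.592618; φ = atan2(cos α + cos β, d − sin α − sin β) − atan2(2, p) = -0.891792 rad; t = (α − φ) mod 2π = 4.751315 rad, q = (β − φ) mod 2π = 4.698955 rad → L = 2.02·(4.751315 + 3.592618 + 4.698955) = 2.02·13.042889 = 26.346636 m
RLR: c = (6 − d² + 2cos(α−β) + 2d(sin α − sin β))/8 = 0.169351; p = 2π − arccos c = 4.882560 rad; φ = atan2(cos α − cos β, d − sin α + sin β) = 0.012955 rad; t = (α − φ + p/2) mod 2π = 0.004662 rad, q = (α − β − t + p) mod 2π = 4.930257 rad → L = 2.02·(0.004662 + 4.882560 + 4.930257) = 2.02·9.817480 = 19.831309 m
LRL: c = (6 − d² + 2cos(α−β) − 2d(sin α − sin β))/8 = 0.220502; p = 2π − arccos c = 4.934718 rad; φ = atan2(cos β − cos α, d + sin α − sin β) = -0.013374 rad; t = (φ − α + p/2) mod 2π = 4.877647 rad, q = (β − α − t + p) mod 2π = 0.004711 rad → L = 2.02·(4.877647 + 4.934718 + 0.004711) = 2.02·9.817076 = 19.830493 m
Shortest: LSL with L = 17.630603 m ≈ 17.6306 m
Convert LSL to answer units (arcs ×180/π): t = 2.410288·180/π = 138.0994°, p = ρ·p = 2.02·2.497196 = 5.0443 m, q = 3.820537·180/π = 218.9006°, L = 17.6306 m.

LSL: t = 138.0994°, p = 5.0443 m, q = 218.9006°, L = 17.6306 m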